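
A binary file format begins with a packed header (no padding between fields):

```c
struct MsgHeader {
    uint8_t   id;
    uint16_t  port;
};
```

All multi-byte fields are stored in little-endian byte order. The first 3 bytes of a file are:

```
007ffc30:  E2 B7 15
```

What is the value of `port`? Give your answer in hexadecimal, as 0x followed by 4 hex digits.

`port` follows `id` (1 byte), so it starts at byte offset 1 and occupies 2 bytes.
Bytes at offsets 1..2: B7 15.
In little-endian order the low byte comes first in memory.
Reassemble most-significant byte first: 15 B7 → 0x15B7.

0x15B7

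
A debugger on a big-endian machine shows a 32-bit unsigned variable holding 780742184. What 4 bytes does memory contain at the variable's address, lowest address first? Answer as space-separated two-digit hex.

2E 89 2E 28

780742184 in hexadecimal, padded to 32 bits, is 0x2E892E28.
Split into bytes (most-significant first): 2E 89 2E 28.
Big-endian: lowest address holds the most-significant byte.
So the memory order matches the most-significant-first order: 2E 89 2E 28.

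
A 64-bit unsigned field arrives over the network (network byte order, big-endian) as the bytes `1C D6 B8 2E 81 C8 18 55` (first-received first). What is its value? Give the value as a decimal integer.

Big-endian stores the most-significant byte at the lowest address.
The bytes are already most-significant first: 0x1CD6B82E81C81855.
0x1CD6B82E81C81855 = 2078050787963443285.

2078050787963443285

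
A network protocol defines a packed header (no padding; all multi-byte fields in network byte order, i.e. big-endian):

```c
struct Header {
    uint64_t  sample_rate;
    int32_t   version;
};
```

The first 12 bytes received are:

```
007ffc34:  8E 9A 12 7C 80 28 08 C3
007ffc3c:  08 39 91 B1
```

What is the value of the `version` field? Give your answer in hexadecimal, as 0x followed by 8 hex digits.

0x083991B1

`version` follows `sample_rate` (8 bytes), so it starts at byte offset 8 and occupies 4 bytes.
Bytes at offsets 8..11: 08 39 91 B1.
Big-endian: lowest address holds the most-significant byte.
The bytes are already most-significant first: 0x083991B1.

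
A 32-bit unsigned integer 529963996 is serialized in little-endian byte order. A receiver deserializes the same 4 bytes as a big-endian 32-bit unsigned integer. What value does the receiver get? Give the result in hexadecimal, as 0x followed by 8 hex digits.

529963996 in 32-bit hexadecimal is 0x1F969BDC.
Stored little-endian, the bytes at ascending addresses are DC 9B 96 1F.
Read back as big-endian, the last byte is least significant, giving 0xDC9B961F.

0xDC9B961F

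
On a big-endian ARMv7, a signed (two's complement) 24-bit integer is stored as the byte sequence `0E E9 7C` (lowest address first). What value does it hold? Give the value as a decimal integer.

977276

Big-endian stores the most-significant byte at the lowest address.
The bytes are already most-significant first: 0x0EE97C.
0x0EE97C = 977276.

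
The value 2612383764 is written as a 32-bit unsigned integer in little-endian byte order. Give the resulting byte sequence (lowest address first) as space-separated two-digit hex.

2612383764 in hexadecimal, padded to 32 bits, is 0x9BB5D014.
Split into bytes (most-significant first): 9B B5 D0 14.
In little-endian order the low byte comes first in memory.
So at ascending addresses the bytes are 14 D0 B5 9B.

14 D0 B5 9B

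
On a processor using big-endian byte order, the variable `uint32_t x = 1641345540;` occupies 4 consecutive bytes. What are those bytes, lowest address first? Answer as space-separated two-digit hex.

61 D4 F2 04

1641345540 in hexadecimal, padded to 32 bits, is 0x61D4F204.
Split into bytes (most-significant first): 61 D4 F2 04.
In big-endian order the high byte comes first in memory.
So the memory order matches the most-significant-first order: 61 D4 F2 04.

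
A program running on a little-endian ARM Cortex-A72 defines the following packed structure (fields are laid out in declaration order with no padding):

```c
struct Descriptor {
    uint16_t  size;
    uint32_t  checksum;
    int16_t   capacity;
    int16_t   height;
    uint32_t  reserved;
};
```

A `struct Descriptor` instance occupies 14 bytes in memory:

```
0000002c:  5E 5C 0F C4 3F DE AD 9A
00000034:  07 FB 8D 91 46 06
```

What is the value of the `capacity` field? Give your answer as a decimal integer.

-25939

`capacity` follows `size` (2 B), `checksum` (4 B), so it starts at offset 2 + 4 = 6 and occupies 2 bytes.
Bytes at offsets 6..7: AD 9A.
In little-endian order the low byte comes first in memory.
Reassemble most-significant byte first: 9A AD → 0x9AAD.
Top bit is set, so as a signed 16-bit value this is 0x9AAD − 2^16 = -25939.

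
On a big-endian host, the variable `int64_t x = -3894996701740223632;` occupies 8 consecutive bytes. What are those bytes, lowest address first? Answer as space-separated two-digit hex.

Two's complement of -3894996701740223632 in 64 bits: 3894996701740223632 = 0x360DCEDD188B4C90; invert → 0xC9F23122E774B36F; add 1 → 0xC9F23122E774B370.
Split into bytes (most-significant first): C9 F2 31 22 E7 74 B3 70.
Big-endian: lowest address holds the most-significant byte.
So the memory order matches the most-significant-first order: C9 F2 31 22 E7 74 B3 70.

C9 F2 31 22 E7 74 B3 70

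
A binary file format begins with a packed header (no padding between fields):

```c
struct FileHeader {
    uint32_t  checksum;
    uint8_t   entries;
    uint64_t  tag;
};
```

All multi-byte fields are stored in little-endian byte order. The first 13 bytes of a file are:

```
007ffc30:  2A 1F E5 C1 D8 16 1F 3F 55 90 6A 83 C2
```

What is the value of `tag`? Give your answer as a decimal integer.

14016163633445150486

`tag` follows `checksum` (4 B), `entries` (1 B), so it starts at offset 4 + 1 = 5 and occupies 8 bytes.
Bytes at offsets 5..12: 16 1F 3F 55 90 6A 83 C2.
In little-endian order the low byte comes first in memory.
Reassemble most-significant byte first: C2 83 6A 90 55 3F 1F 16 → 0xC2836A90553F1F16.
0xC2836A90553F1F16 = 14016163633445150486.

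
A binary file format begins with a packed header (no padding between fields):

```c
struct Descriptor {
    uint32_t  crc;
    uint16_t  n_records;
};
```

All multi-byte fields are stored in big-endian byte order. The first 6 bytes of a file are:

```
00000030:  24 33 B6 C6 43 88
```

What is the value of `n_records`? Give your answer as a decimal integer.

`n_records` follows `crc` (4 bytes), so it starts at byte offset 4 and occupies 2 bytes.
Bytes at offsets 4..5: 43 88.
Big-endian stores the most-significant byte at the lowest address.
The bytes are already most-significant first: 0x4388.
0x4388 = 17288.

17288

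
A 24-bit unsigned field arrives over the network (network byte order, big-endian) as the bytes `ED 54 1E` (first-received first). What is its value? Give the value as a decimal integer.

15553566

Big-endian: lowest address holds the most-significant byte.
The bytes are already most-significant first: 0xED541E.
0xED541E = 15553566.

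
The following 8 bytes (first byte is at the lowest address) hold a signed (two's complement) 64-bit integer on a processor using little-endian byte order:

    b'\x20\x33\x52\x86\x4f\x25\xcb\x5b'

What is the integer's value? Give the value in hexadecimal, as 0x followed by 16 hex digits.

0x5BCB254F86523320

Little-endian stores the least-significant byte at the lowest address.
Reassemble most-significant byte first: 5B CB 25 4F 86 52 33 20 → 0x5BCB254F86523320.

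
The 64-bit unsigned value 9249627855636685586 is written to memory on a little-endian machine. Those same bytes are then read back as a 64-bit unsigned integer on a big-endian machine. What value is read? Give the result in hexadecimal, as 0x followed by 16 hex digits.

9249627855636685586 in 64-bit hexadecimal is 0x805D47872FC86312.
Stored little-endian, the bytes at ascending addresses are 12 63 C8 2F 87 47 5D 80.
Read back as big-endian, the last byte is least significant, giving 0x1263C82F87475D80.

0x1263C82F87475D80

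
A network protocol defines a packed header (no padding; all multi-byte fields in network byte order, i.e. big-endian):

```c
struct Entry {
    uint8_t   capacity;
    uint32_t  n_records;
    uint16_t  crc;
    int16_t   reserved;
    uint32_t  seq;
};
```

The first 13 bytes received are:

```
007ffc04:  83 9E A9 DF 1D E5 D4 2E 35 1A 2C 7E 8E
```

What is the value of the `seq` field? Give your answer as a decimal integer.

`seq` follows `capacity` (1 B), `n_records` (4 B), `crc` (2 B), `reserved` (2 B), so it starts at offset 1 + 4 + 2 + 2 = 9 and occupies 4 bytes.
Bytes at offsets 9..12: 1A 2C 7E 8E.
Big-endian stores the most-significant byte at the lowest address.
The bytes are already most-significant first: 0x1A2C7E8E.
0x1A2C7E8E = 439123598.

439123598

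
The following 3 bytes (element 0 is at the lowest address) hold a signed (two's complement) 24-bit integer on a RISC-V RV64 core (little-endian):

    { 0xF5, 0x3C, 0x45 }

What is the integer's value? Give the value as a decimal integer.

4537589

Little-endian: lowest address holds the least-significant byte.
Reassemble most-significant byte first: 45 3C F5 → 0x453CF5.
0x453CF5 = 4537589.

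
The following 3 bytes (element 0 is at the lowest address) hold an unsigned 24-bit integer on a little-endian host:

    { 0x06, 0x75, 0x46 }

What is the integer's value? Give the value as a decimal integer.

4617478

In little-endian order the low byte comes first in memory.
Reassemble most-significant byte first: 46 75 06 → 0x467506.
0x467506 = 4617478.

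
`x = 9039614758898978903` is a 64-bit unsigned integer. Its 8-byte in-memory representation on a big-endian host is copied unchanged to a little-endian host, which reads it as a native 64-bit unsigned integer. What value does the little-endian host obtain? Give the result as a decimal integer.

6291684478203556733

9039614758898978903 in 64-bit hexadecimal is 0x7D7329BAB28D5057.
Stored big-endian, the bytes at ascending addresses are 7D 73 29 BA B2 8D 50 57.
Read back as little-endian, the first byte is least significant, giving 0x57508DB2BA29737D.
0x57508DB2BA29737D = 6291684478203556733.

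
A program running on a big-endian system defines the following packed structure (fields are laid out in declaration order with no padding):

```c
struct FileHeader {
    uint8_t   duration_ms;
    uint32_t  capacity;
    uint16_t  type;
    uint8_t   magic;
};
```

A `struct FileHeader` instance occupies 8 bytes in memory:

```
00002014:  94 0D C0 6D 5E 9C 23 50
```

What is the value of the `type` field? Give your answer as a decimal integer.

`type` follows `duration_ms` (1 B), `capacity` (4 B), so it starts at offset 1 + 4 = 5 and occupies 2 bytes.
Bytes at offsets 5..6: 9C 23.
Big-endian: lowest address holds the most-significant byte.
The bytes are already most-significant first: 0x9C23.
0x9C23 = 39971.

39971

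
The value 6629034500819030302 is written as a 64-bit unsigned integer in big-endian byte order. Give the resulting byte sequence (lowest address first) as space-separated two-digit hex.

5B FF 0F C1 A1 20 91 1E

6629034500819030302 in hexadecimal, padded to 64 bits, is 0x5BFF0FC1A120911E.
Split into bytes (most-significant first): 5B FF 0F C1 A1 20 91 1E.
Big-endian: lowest address holds the most-significant byte.
So the memory order matches the most-significant-first order: 5B FF 0F C1 A1 20 91 1E.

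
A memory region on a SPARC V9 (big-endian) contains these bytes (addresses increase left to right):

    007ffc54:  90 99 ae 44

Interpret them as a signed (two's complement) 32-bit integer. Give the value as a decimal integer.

-1868976572

In big-endian order the high byte comes first in memory.
The bytes are already most-significant first: 0x9099AE44.
Top bit is set, so as a signed 32-bit value this is 0x9099AE44 − 2^32 = -1868976572.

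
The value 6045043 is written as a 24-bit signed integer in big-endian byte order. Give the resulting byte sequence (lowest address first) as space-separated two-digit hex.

6045043 in hexadecimal, padded to 24 bits, is 0x5C3D73.
Split into bytes (most-significant first): 5C 3D 73.
In big-endian order the high byte comes first in memory.
So the memory order matches the most-significant-first order: 5C 3D 73.

5C 3D 73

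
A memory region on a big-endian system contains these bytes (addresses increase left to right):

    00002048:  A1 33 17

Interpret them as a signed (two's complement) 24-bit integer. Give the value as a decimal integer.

Big-endian: lowest address holds the most-significant byte.
The bytes are already most-significant first: 0xA13317.
Top bit is set, so as a signed 24-bit value this is 0xA13317 − 2^24 = -6212841.

-6212841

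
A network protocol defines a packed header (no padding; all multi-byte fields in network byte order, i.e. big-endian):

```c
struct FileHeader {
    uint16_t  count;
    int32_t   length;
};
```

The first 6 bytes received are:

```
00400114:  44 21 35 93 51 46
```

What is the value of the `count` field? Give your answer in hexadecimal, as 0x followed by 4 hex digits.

0x4421

`count` is the first field, at byte offset 0, occupying 2 bytes.
Bytes at offsets 0..1: 44 21.
Big-endian stores the most-significant byte at the lowest address.
The bytes are already most-significant first: 0x4421.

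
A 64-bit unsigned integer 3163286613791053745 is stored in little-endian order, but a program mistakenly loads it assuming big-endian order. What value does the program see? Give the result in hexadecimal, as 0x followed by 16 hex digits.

0xB197C3596A40E62B

3163286613791053745 in 64-bit hexadecimal is 0x2BE6406A59C397B1.
Stored little-endian, the bytes at ascending addresses are B1 97 C3 59 6A 40 E6 2B.
Read back as big-endian, the last byte is least significant, giving 0xB197C3596A40E62B.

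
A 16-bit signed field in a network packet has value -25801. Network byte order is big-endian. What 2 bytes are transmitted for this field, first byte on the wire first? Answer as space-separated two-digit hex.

Two's complement of -25801 in 16 bits: 25801 = 0x64C9; invert → 0x9B36; add 1 → 0x9B37.
Split into bytes (most-significant first): 9B 37.
Big-endian stores the most-significant byte at the lowest address.
So the memory order matches the most-significant-first order: 9B 37.

9B 37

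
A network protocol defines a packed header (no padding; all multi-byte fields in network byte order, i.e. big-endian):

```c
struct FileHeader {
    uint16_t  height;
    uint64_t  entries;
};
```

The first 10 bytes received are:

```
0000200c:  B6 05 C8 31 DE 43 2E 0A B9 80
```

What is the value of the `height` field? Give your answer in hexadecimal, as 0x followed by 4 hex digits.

0xB605

`height` is the first field, at byte offset 0, occupying 2 bytes.
Bytes at offsets 0..1: B6 05.
In big-endian order the high byte comes first in memory.
The bytes are already most-significant first: 0xB605.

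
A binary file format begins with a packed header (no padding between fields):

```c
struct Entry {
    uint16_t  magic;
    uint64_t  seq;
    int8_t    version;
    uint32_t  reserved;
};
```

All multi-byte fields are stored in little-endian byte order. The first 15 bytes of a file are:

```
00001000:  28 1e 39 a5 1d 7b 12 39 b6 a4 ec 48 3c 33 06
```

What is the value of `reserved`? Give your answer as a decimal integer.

`reserved` follows `magic` (2 B), `seq` (8 B), `version` (1 B), so it starts at offset 2 + 8 + 1 = 11 and occupies 4 bytes.
Bytes at offsets 11..14: 48 3C 33 06.
In little-endian order the low byte comes first in memory.
Reassemble most-significant byte first: 06 33 3C 48 → 0x06333C48.
0x06333C48 = 104021064.

104021064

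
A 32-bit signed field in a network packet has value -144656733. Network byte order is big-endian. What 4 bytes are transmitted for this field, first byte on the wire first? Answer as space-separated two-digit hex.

Two's complement of -144656733 in 32 bits: 144656733 = 0x089F495D; invert → 0xF760B6A2; add 1 → 0xF760B6A3.
Split into bytes (most-significant first): F7 60 B6 A3.
Big-endian stores the most-significant byte at the lowest address.
So the memory order matches the most-significant-first order: F7 60 B6 A3.

F7 60 B6 A3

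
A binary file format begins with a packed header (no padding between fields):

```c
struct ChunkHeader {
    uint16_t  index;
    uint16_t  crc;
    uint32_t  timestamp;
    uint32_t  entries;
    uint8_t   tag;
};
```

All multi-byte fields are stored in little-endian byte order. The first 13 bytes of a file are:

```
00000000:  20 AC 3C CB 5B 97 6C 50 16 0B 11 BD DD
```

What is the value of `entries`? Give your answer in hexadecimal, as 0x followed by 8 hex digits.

`entries` follows `index` (2 B), `crc` (2 B), `timestamp` (4 B), so it starts at offset 2 + 2 + 4 = 8 and occupies 4 bytes.
Bytes at offsets 8..11: 16 0B 11 BD.
Little-endian stores the least-significant byte at the lowest address.
Reassemble most-significant byte first: BD 11 0B 16 → 0xBD110B16.

0xBD110B16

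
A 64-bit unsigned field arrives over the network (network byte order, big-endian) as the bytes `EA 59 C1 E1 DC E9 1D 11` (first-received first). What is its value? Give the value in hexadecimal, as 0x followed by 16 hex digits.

0xEA59C1E1DCE91D11

Big-endian stores the most-significant byte at the lowest address.
The bytes are already most-significant first: 0xEA59C1E1DCE91D11.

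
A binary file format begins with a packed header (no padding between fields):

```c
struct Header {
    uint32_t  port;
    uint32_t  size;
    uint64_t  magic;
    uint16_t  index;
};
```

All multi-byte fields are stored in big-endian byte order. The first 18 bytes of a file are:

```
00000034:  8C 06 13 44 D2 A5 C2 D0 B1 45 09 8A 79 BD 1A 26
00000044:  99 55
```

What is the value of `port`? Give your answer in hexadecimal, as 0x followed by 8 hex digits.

0x8C061344

`port` is the first field, at byte offset 0, occupying 4 bytes.
Bytes at offsets 0..3: 8C 06 13 44.
Big-endian stores the most-significant byte at the lowest address.
The bytes are already most-significant first: 0x8C061344.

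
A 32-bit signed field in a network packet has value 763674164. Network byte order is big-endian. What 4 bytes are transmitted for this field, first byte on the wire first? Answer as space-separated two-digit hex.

2D 84 BE 34

763674164 in hexadecimal, padded to 32 bits, is 0x2D84BE34.
Split into bytes (most-significant first): 2D 84 BE 34.
In big-endian order the high byte comes first in memory.
So the memory order matches the most-significant-first order: 2D 84 BE 34.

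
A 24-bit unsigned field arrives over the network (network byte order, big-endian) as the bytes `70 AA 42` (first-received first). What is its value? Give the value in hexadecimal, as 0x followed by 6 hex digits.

Big-endian stores the most-significant byte at the lowest address.
The bytes are already most-significant first: 0x70AA42.

0x70AA42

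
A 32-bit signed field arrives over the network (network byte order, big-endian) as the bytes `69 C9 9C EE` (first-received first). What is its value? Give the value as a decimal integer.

1774820590

Big-endian stores the most-significant byte at the lowest address.
The bytes are already most-significant first: 0x69C99CEE.
0x69C99CEE = 1774820590.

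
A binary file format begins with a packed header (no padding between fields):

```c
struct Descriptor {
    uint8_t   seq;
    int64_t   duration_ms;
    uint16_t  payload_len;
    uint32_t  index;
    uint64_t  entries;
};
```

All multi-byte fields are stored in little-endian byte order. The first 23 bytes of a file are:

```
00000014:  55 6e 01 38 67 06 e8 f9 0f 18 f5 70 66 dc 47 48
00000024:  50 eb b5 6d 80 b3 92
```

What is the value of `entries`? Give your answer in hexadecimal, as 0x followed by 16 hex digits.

0x92B3806DB5EB5048

`entries` follows `seq` (1 B), `duration_ms` (8 B), `payload_len` (2 B), `index` (4 B), so it starts at offset 1 + 8 + 2 + 4 = 15 and occupies 8 bytes.
Bytes at offsets 15..22: 48 50 EB B5 6D 80 B3 92.
Little-endian stores the least-significant byte at the lowest address.
Reassemble most-significant byte first: 92 B3 80 6D B5 EB 50 48 → 0x92B3806DB5EB5048.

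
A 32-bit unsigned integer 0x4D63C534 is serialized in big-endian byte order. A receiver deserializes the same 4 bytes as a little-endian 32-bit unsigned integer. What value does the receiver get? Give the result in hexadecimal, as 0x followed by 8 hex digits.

0x34C5634D

Stored big-endian, the bytes at ascending addresses are 4D 63 C5 34.
Read back as little-endian, the first byte is least significant, giving 0x34C5634D.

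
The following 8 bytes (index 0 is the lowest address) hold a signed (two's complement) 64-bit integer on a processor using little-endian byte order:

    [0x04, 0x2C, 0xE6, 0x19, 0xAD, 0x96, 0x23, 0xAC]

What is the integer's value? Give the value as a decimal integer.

-6042820604793050108

Little-endian: lowest address holds the least-significant byte.
Reassemble most-significant byte first: AC 23 96 AD 19 E6 2C 04 → 0xAC2396AD19E62C04.
Top bit is set, so as a signed 64-bit value this is 0xAC2396AD19E62C04 − 2^64 = -6042820604793050108.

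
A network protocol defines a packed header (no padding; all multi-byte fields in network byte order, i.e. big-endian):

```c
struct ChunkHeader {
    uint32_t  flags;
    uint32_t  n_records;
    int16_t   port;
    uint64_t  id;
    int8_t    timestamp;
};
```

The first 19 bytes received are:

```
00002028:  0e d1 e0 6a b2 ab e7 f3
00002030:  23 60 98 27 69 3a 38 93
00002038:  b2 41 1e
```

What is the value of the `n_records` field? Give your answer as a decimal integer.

2997610483

`n_records` follows `flags` (4 bytes), so it starts at byte offset 4 and occupies 4 bytes.
Bytes at offsets 4..7: B2 AB E7 F3.
Big-endian stores the most-significant byte at the lowest address.
The bytes are already most-significant first: 0xB2ABE7F3.
0xB2ABE7F3 = 2997610483.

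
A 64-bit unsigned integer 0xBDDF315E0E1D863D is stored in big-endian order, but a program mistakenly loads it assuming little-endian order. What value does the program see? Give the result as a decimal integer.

4433262830739906493

Stored big-endian, the bytes at ascending addresses are BD DF 31 5E 0E 1D 86 3D.
Read back as little-endian, the first byte is least significant, giving 0x3D861D0E5E31DFBD.
0x3D861D0E5E31DFBD = 4433262830739906493.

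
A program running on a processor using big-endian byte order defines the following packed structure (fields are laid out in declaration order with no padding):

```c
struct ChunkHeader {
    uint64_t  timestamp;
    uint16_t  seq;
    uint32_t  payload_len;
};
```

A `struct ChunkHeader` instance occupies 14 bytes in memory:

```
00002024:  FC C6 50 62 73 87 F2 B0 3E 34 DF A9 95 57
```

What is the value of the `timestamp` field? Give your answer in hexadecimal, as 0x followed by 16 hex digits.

0xFCC650627387F2B0

`timestamp` is the first field, at byte offset 0, occupying 8 bytes.
Bytes at offsets 0..7: FC C6 50 62 73 87 F2 B0.
Big-endian stores the most-significant byte at the lowest address.
The bytes are already most-significant first: 0xFCC650627387F2B0.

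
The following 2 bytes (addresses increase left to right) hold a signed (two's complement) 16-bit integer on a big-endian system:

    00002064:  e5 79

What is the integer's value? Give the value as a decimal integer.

-6791

In big-endian order the high byte comes first in memory.
The bytes are already most-significant first: 0xE579.
Top bit is set, so as a signed 16-bit value this is 0xE579 − 2^16 = -6791.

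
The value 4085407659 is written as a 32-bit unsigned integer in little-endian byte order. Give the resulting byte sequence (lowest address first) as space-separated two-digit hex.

4085407659 in hexadecimal, padded to 32 bits, is 0xF3825FAB.
Split into bytes (most-significant first): F3 82 5F AB.
Little-endian: lowest address holds the least-significant byte.
So at ascending addresses the bytes are AB 5F 82 F3.

AB 5F 82 F3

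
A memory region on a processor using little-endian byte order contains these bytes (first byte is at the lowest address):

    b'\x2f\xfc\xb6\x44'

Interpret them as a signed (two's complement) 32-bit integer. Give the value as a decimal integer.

In little-endian order the low byte comes first in memory.
Reassemble most-significant byte first: 44 B6 FC 2F → 0x44B6FC2F.
0x44B6FC2F = 1152842799.

1152842799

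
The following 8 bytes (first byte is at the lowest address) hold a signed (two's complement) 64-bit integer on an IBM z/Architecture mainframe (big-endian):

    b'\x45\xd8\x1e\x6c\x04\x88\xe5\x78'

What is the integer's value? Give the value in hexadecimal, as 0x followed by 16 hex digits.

0x45D81E6C0488E578

In big-endian order the high byte comes first in memory.
The bytes are already most-significant first: 0x45D81E6C0488E578.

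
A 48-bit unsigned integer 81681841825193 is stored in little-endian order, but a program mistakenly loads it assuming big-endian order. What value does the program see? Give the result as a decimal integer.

186526839949898

81681841825193 in 48-bit hexadecimal is 0x4A4A092AA5A9.
Stored little-endian, the bytes at ascending addresses are A9 A5 2A 09 4A 4A.
Read back as big-endian, the last byte is least significant, giving 0xA9A52A094A4A.
0xA9A52A094A4A = 186526839949898.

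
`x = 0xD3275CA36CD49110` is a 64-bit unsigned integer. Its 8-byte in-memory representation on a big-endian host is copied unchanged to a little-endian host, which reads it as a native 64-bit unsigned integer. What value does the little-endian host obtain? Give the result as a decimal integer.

1193968939292174291

Stored big-endian, the bytes at ascending addresses are D3 27 5C A3 6C D4 91 10.
Read back as little-endian, the first byte is least significant, giving 0x1091D46CA35C27D3.
0x1091D46CA35C27D3 = 1193968939292174291.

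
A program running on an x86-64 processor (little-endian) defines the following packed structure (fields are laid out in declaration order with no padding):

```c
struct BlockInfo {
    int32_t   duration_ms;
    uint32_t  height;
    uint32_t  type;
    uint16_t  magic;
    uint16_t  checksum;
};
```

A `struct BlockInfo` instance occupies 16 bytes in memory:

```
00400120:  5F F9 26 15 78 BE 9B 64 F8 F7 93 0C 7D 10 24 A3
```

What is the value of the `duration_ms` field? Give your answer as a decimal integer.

354875743

`duration_ms` is the first field, at byte offset 0, occupying 4 bytes.
Bytes at offsets 0..3: 5F F9 26 15.
In little-endian order the low byte comes first in memory.
Reassemble most-significant byte first: 15 26 F9 5F → 0x1526F95F.
0x1526F95F = 354875743.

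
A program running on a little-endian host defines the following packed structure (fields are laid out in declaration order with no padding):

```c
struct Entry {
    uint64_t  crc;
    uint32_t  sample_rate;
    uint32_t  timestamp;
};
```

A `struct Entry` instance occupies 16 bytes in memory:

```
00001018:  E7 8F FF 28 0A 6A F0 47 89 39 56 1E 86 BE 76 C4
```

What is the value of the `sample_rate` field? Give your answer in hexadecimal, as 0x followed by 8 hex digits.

0x1E563989

`sample_rate` follows `crc` (8 bytes), so it starts at byte offset 8 and occupies 4 bytes.
Bytes at offsets 8..11: 89 39 56 1E.
In little-endian order the low byte comes first in memory.
Reassemble most-significant byte first: 1E 56 39 89 → 0x1E563989.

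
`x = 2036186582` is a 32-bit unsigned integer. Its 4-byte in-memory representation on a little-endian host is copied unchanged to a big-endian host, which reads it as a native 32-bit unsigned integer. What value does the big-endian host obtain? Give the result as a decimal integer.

2036186582 in 32-bit hexadecimal is 0x795DBDD6.
Stored little-endian, the bytes at ascending addresses are D6 BD 5D 79.
Read back as big-endian, the last byte is least significant, giving 0xD6BD5D79.
0xD6BD5D79 = 3602734457.

3602734457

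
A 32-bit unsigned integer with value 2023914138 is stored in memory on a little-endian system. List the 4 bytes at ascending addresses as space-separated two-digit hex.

9A 7A A2 78

2023914138 in hexadecimal, padded to 32 bits, is 0x78A27A9A.
Split into bytes (most-significant first): 78 A2 7A 9A.
In little-endian order the low byte comes first in memory.
So at ascending addresses the bytes are 9A 7A A2 78.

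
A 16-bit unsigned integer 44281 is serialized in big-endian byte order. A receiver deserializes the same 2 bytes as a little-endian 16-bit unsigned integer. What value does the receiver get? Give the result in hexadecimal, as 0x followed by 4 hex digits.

0xF9AC

44281 in 16-bit hexadecimal is 0xACF9.
Stored big-endian, the bytes at ascending addresses are AC F9.
Read back as little-endian, the first byte is least significant, giving 0xF9AC.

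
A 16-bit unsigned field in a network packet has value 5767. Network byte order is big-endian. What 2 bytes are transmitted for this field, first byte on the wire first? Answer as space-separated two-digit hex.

5767 in hexadecimal, padded to 16 bits, is 0x1687.
Split into bytes (most-significant first): 16 87.
Big-endian: lowest address holds the most-significant byte.
So the memory order matches the most-significant-first order: 16 87.

16 87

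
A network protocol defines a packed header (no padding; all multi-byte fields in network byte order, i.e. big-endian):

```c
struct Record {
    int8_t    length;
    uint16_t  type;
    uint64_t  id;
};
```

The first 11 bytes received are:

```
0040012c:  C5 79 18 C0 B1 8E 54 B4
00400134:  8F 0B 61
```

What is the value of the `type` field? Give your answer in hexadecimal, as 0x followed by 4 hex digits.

`type` follows `length` (1 byte), so it starts at byte offset 1 and occupies 2 bytes.
Bytes at offsets 1..2: 79 18.
Big-endian stores the most-significant byte at the lowest address.
The bytes are already most-significant first: 0x7918.

0x7918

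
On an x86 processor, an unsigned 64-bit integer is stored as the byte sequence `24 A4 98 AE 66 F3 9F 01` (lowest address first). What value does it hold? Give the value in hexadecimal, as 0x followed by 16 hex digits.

0x019FF366AE98A424

Little-endian: lowest address holds the least-significant byte.
Reassemble most-significant byte first: 01 9F F3 66 AE 98 A4 24 → 0x019FF366AE98A424.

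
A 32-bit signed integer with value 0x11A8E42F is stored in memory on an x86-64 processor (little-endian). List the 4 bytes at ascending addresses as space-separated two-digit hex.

2F E4 A8 11

Split into bytes (most-significant first): 11 A8 E4 2F.
In little-endian order the low byte comes first in memory.
So at ascending addresses the bytes are 2F E4 A8 11.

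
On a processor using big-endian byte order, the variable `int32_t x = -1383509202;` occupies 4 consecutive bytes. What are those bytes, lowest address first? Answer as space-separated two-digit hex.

Two's complement of -1383509202 in 32 bits: 1383509202 = 0x5276ACD2; invert → 0xAD89532D; add 1 → 0xAD89532E.
Split into bytes (most-significant first): AD 89 53 2E.
In big-endian order the high byte comes first in memory.
So the memory order matches the most-significant-first order: AD 89 53 2E.

AD 89 53 2E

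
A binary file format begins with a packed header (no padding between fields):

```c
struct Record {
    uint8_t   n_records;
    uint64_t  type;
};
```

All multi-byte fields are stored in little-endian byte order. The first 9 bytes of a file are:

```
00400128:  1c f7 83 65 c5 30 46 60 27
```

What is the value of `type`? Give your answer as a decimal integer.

`type` follows `n_records` (1 byte), so it starts at byte offset 1 and occupies 8 bytes.
Bytes at offsets 1..8: F7 83 65 C5 30 46 60 27.
In little-endian order the low byte comes first in memory.
Reassemble most-significant byte first: 27 60 46 30 C5 65 83 F7 → 0x27604630C56583F7.
0x27604630C56583F7 = 2837344940527551479.

2837344940527551479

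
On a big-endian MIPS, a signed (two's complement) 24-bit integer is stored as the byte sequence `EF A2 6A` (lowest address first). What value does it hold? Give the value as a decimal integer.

In big-endian order the high byte comes first in memory.
The bytes are already most-significant first: 0xEFA26A.
Top bit is set, so as a signed 24-bit value this is 0xEFA26A − 2^24 = -1072534.

-1072534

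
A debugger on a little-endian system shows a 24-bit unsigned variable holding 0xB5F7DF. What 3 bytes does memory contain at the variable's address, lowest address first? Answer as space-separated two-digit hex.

Split into bytes (most-significant first): B5 F7 DF.
In little-endian order the low byte comes first in memory.
So at ascending addresses the bytes are DF F7 B5.

DF F7 B5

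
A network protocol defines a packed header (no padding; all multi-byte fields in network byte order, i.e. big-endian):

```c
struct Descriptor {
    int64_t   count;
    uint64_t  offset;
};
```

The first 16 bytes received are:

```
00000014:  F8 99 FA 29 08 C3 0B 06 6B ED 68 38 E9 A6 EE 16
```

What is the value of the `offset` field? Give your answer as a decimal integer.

7776986725186203158

`offset` follows `count` (8 bytes), so it starts at byte offset 8 and occupies 8 bytes.
Bytes at offsets 8..15: 6B ED 68 38 E9 A6 EE 16.
In big-endian order the high byte comes first in memory.
The bytes are already most-significant first: 0x6BED6838E9A6EE16.
0x6BED6838E9A6EE16 = 7776986725186203158.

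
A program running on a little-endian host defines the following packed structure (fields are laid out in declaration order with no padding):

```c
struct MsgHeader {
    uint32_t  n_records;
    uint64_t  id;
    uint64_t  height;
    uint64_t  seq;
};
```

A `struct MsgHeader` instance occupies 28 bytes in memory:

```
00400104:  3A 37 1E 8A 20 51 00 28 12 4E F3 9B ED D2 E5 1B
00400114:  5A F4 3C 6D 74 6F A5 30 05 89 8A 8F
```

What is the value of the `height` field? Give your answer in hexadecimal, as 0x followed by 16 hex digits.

0x6D3CF45A1BE5D2ED

`height` follows `n_records` (4 B), `id` (8 B), so it starts at offset 4 + 8 = 12 and occupies 8 bytes.
Bytes at offsets 12..19: ED D2 E5 1B 5A F4 3C 6D.
Little-endian stores the least-significant byte at the lowest address.
Reassemble most-significant byte first: 6D 3C F4 5A 1B E5 D2 ED → 0x6D3CF45A1BE5D2ED.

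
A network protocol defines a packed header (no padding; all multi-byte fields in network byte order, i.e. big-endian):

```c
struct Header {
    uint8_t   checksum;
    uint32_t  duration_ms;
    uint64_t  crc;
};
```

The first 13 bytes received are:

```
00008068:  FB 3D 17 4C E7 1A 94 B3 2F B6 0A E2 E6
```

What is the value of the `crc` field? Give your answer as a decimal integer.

`crc` follows `checksum` (1 B), `duration_ms` (4 B), so it starts at offset 1 + 4 = 5 and occupies 8 bytes.
Bytes at offsets 5..12: 1A 94 B3 2F B6 0A E2 E6.
Big-endian stores the most-significant byte at the lowest address.
The bytes are already most-significant first: 0x1A94B32FB60AE2E6.
0x1A94B32FB60AE2E6 = 1915352759038304998.

1915352759038304998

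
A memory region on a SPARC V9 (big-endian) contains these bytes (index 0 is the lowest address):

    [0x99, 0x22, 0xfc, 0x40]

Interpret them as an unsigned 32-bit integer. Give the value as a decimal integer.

In big-endian order the high byte comes first in memory.
The bytes are already most-significant first: 0x9922FC40.
0x9922FC40 = 2569206848.

2569206848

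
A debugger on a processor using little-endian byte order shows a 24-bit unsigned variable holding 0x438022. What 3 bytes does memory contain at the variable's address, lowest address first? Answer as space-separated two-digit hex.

Split into bytes (most-significant first): 43 80 22.
Little-endian stores the least-significant byte at the lowest address.
So at ascending addresses the bytes are 22 80 43.

22 80 43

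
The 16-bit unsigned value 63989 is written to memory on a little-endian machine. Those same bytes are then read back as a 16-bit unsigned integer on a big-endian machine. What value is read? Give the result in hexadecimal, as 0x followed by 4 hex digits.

63989 in 16-bit hexadecimal is 0xF9F5.
Stored little-endian, the bytes at ascending addresses are F5 F9.
Read back as big-endian, the last byte is least significant, giving 0xF5F9.

0xF5F9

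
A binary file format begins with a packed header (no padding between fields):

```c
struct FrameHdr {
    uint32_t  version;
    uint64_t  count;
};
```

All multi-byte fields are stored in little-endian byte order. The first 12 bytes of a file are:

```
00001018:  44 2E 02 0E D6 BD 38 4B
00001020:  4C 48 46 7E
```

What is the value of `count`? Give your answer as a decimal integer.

9099039589665390038

`count` follows `version` (4 bytes), so it starts at byte offset 4 and occupies 8 bytes.
Bytes at offsets 4..11: D6 BD 38 4B 4C 48 46 7E.
In little-endian order the low byte comes first in memory.
Reassemble most-significant byte first: 7E 46 48 4C 4B 38 BD D6 → 0x7E46484C4B38BDD6.
0x7E46484C4B38BDD6 = 9099039589665390038.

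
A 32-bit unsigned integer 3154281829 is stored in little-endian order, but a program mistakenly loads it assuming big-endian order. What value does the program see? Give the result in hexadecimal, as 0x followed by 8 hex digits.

0x658502BC

3154281829 in 32-bit hexadecimal is 0xBC028565.
Stored little-endian, the bytes at ascending addresses are 65 85 02 BC.
Read back as big-endian, the last byte is least significant, giving 0x658502BC.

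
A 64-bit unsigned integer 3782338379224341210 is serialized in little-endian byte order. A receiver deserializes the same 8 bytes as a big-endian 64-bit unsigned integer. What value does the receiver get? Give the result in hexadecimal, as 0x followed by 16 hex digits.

0xDA5AFE59B7907D34

3782338379224341210 in 64-bit hexadecimal is 0x347D90B759FE5ADA.
Stored little-endian, the bytes at ascending addresses are DA 5A FE 59 B7 90 7D 34.
Read back as big-endian, the last byte is least significant, giving 0xDA5AFE59B7907D34.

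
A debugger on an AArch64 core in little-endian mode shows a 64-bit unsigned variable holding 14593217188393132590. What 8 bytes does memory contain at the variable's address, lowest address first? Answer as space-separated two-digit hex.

2E 22 4C F4 B6 85 85 CA

14593217188393132590 in hexadecimal, padded to 64 bits, is 0xCA8585B6F44C222E.
Split into bytes (most-significant first): CA 85 85 B6 F4 4C 22 2E.
Little-endian: lowest address holds the least-significant byte.
So at ascending addresses the bytes are 2E 22 4C F4 B6 85 85 CA.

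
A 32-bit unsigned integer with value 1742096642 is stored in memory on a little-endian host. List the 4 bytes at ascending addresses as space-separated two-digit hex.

1742096642 in hexadecimal, padded to 32 bits, is 0x67D64902.
Split into bytes (most-significant first): 67 D6 49 02.
In little-endian order the low byte comes first in memory.
So at ascending addresses the bytes are 02 49 D6 67.

02 49 D6 67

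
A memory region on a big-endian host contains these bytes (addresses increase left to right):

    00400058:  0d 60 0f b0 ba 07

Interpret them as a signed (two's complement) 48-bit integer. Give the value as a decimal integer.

Big-endian: lowest address holds the most-significant byte.
The bytes are already most-significant first: 0x0D600FB0BA07.
0x0D600FB0BA07 = 14706231261703.

14706231261703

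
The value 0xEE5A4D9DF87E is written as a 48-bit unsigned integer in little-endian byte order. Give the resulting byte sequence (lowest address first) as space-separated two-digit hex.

Split into bytes (most-significant first): EE 5A 4D 9D F8 7E.
Little-endian: lowest address holds the least-significant byte.
So at ascending addresses the bytes are 7E F8 9D 4D 5A EE.

7E F8 9D 4D 5A EE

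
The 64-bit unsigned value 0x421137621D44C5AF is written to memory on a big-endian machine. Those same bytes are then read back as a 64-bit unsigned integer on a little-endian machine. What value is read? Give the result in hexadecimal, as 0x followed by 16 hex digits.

Stored big-endian, the bytes at ascending addresses are 42 11 37 62 1D 44 C5 AF.
Read back as little-endian, the first byte is least significant, giving 0xAFC5441D62371142.

0xAFC5441D62371142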